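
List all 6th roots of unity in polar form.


The 6th roots of unity are cis(360k/6°) for k=0..5
Angle step = 360/6 = 60°
Primitive root: cis(60°)
Primitive root = 0.5000 + 0.8660i

6 roots at angles: 0°, 60°, 120°, 180°, 240°, 300°


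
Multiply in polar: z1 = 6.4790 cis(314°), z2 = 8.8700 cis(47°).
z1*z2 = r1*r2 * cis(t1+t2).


r = 6.4790 * 8.8700 = 57.4687
theta = 314° + 47° = 361° = 1° (mod 360)

57.4687 cis(1°)


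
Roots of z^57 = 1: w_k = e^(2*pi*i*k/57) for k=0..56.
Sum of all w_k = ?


The sum of all 57th roots of unity is 0.
Geometric series: (1 - w^57)/(1 - w) = (1-1)/(1-w) = 0 since w^57 = 1, w ≠ 1.
Alternatively: coefficient of z^56 in z^57 - 1 is 0.

0


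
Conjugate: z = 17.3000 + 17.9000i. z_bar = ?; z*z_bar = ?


z_bar = 17.3000 - 17.9000i
z*z_bar = 17.3^2 + 17.9^2 = 299.29 + 320.41 = 619.7

z_bar = 17.3000 - 17.9000i, z*z_bar = 619.7


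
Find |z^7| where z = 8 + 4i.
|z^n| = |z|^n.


|z| = sqrt(64+16) = sqrt(80) = 8.9443
|z^7| = |z|^7 = (sqrt(80))^7 = 80^3 * sqrt(80) = 512000*sqrt(80)

|z^7| = 512000*sqrt(80) ≈ 4579467.2179


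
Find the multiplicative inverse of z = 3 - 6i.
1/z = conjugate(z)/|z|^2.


|z|^2 = 9+36 = 45
1/z = (3 + 6i)/45

1/z = 0.0667 + 0.1333i


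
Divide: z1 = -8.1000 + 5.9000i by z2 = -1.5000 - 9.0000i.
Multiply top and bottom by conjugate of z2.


Conjugate of z2 = -1.5000 + 9.0000i
Numerator: (-8.1000 + 5.9000i)(-1.5000 + 9.0000i) = -40.9500 - 81.7500i
Denominator: (-1.5)^2 + (-9)^2 = 83.25
Result = (-40.9500 - 81.7500i)/83.25

-0.4919 - 0.9820i


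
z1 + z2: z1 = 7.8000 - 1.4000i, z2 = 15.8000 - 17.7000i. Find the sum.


Real: 7.8 + 15.8 = 23.6
Imag: -1.4 - 17.7 = -19.1

23.6000 - 19.1000i


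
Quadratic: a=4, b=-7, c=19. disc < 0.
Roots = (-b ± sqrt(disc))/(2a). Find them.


disc = (-7)^2 - 4*4*19 = 49 - 304 = -255
sqrt(|disc|) = sqrt(255) = 15.9687
Real part = 7/(2*4) = 0.8750
Imag part = 15.9687/(2*4) = 1.9961

0.8750 ± 1.9961i


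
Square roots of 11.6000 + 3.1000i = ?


|z| = sqrt(134.56+9.61) = 12.0071
sqrt((|z|+a)/2) = sqrt((12.0071+11.6)/2) = sqrt(11.8035) = 3.4356
sqrt((|z|-a)/2) = sqrt((12.0071-11.6)/2) = sqrt(0.2035) = 0.4512

±(3.4356 + 0.4512i) i.e. 3.4356 + 0.4512i and -3.4356 - 0.4512i


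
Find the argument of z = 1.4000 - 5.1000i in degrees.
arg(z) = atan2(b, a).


Re = 1.4, Im = -5.1
arg = atan2(-5.1, 1.4) = -74.6499 degrees

arg(z) = -74.6499 degrees


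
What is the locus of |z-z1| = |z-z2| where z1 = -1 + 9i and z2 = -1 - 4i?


Equal distances means the locus is the perpendicular bisector of z1 and z2.
Midpoint = ((-1+(-1))/2, (9+(-4))/2) = (-1.0000, 2.5000)

Perpendicular bisector through (-1.0000, 2.5000)


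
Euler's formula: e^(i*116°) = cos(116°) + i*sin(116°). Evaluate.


cos(116°) = -0.4384
sin(116°) = 0.8988

e^(i*116°) = -0.4384 + 0.8988i


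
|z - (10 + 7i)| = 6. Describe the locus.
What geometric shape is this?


|z - z0| = r is a circle with center z0 and radius r.
Center = (10, 7), radius = 6

Circle with center (10, 7) and radius 6


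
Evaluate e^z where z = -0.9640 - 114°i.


e^-0.9640 = 0.3814
cos(-114°) = -0.4067
sin(-114°) = -0.9135
Real = 0.3814*(-0.4067) = -0.1551
Imag = 0.3814*(-0.9135) = -0.3484

-0.1551 - 0.3484i


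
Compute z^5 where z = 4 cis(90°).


r^5 = 4^5 = 1024
n*theta = 5*90° = 450° = 90° (mod 360)
a = 1024*cos(90°) = 0
b = 1024*sin(90°) = 1024.0000

1024 cis(90°) = 0 + 1024.0000i


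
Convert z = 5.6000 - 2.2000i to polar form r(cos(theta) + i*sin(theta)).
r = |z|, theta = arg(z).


r = sqrt(31.36+4.84) = sqrt(36.2) = 6.0166
theta = atan2(-2.2, 5.6) = -21.4477 degrees

r = 6.0166, theta = -21.4477 degrees


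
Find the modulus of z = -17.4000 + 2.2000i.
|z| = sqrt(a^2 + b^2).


|z| = sqrt((-17.4)^2 + 2.2^2) = sqrt(302.76 + 4.84) = sqrt(307.6) = 17.5385

|z| = 17.5385


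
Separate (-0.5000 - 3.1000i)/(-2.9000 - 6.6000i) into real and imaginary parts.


Multiply by conjugate: (-0.5000 - 3.1000i)(-2.9000 + 6.6000i) / ((-2.9)^2 + (-6.6)^2)
Numerator real = -0.5*(-2.9) - (3.1)*(-6.6) = 21.91
Numerator imag = -3.1*(-2.9) - (-0.5)*(-6.6) = 5.69
Denominator = 51.97
Re(z) = 21.91/51.97 = 0.4216
Im(z) = 5.69/51.97 = 0.1095

Re(z) = 0.4216, Im(z) = 0.1095


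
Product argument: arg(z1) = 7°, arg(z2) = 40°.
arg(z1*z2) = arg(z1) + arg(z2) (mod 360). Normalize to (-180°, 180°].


arg(z1*z2) = 7° + 40° = 47°
Normalized to (-180°, 180°]: 47°

47°


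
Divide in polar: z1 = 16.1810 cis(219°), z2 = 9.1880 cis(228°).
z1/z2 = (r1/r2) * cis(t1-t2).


r = 16.1810 / 9.1880 = 1.7611
theta = 219° - 228° = -9° = 351° (mod 360)

1.7611 cis(351°)


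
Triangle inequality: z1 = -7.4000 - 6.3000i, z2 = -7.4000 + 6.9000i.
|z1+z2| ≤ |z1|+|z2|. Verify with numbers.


|z1| = sqrt((-7.4)^2 + (-6.3)^2) = sqrt(94.45) = 9.7185
|z2| = sqrt((-7.4)^2 + 6.9^2) = sqrt(102.37) = 10.1178
z1+z2 = -14.8000 + 0.6000i
|z1+z2| = sqrt(219.4) = 14.8122
|z1|+|z2| = 9.7185 + 10.1178 = 19.8363

|z1+z2| = 14.8122 ≤ |z1|+|z2| = 19.8363 (verified)


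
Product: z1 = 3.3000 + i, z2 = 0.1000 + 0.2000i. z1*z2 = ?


Real = 3.3*0.1 - 1*0.2 = 0.33 - 0.2 = 0.13
Imag = 3.3*0.2 + 0.1*1 = 0.66 + 0.1 = 0.76

0.1300 + 0.7600i


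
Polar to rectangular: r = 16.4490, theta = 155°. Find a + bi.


a = 16.4490*cos(155°) = 16.4490*(-0.90631) = -14.9079
b = 16.4490*sin(155°) = 16.4490*0.422618 = 6.9516

-14.9079 + 6.9516i


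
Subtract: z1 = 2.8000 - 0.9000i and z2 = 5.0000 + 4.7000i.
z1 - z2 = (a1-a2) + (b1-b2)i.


Real: 2.8 - 5 = -2.2
Imag: -0.9 - 4.7 = -5.6

-2.2000 - 5.6000i


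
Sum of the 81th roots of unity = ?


The sum of all 81th roots of unity is 0.
Geometric series: (1 - w^81)/(1 - w) = (1-1)/(1-w) = 0 since w^81 = 1, w ≠ 1.
Alternatively: coefficient of z^80 in z^81 - 1 is 0.

0


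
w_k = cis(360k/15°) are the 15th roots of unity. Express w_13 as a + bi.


Angle = 360*13/15 = 312°
a = cos(312°) = 0.6691
b = sin(312°) = -0.7431

0.6691 - 0.7431i


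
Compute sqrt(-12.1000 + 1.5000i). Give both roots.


|z| = sqrt(146.41+2.25) = 12.1926
sqrt((|z|+a)/2) = sqrt((12.1926+(-12.1))/2) = sqrt(0.0463) = 0.2152
sqrt((|z|-a)/2) = sqrt((12.1926-(-12.1))/2) = sqrt(12.1463) = 3.4852

±(0.2152 + 3.4852i) i.e. 0.2152 + 3.4852i and -0.2152 - 3.4852i


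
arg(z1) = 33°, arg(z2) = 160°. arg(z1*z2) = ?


arg(z1*z2) = 33° + 160° = 193°
Normalized to (-180°, 180°]: -167°

-167°


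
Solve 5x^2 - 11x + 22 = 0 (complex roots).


disc = (-11)^2 - 4*5*22 = 121 - 440 = -319
sqrt(|disc|) = sqrt(319) = 17.8606
Real part = 11/(2*5) = 1.1000
Imag part = 17.8606/(2*5) = 1.7861

1.1000 ± 1.7861i


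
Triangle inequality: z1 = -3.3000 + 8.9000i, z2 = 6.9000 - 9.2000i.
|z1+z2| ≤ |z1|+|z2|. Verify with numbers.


|z1| = sqrt((-3.3)^2 + 8.9^2) = sqrt(90.1) = 9.4921
|z2| = sqrt(6.9^2 + (-9.2)^2) = sqrt(132.25) = 11.5000
z1+z2 = 3.6000 - 0.3000i
|z1+z2| = sqrt(13.05) = 3.6125
|z1|+|z2| = 9.4921 + 11.5000 = 20.9921

|z1+z2| = 3.6125 ≤ |z1|+|z2| = 20.9921 (verified)


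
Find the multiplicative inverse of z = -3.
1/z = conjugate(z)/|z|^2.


|z|^2 = 9+0 = 9
1/z = (-3 - 0i)/9

1/z = -0.3333 + 0i


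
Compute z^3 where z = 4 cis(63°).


r^3 = 4^3 = 64
n*theta = 3*63° = 189° = 189° (mod 360)
a = 64*cos(189°) = -63.2121
b = 64*sin(189°) = -10.0118

64 cis(189°) = -63.2121 - 10.0118i


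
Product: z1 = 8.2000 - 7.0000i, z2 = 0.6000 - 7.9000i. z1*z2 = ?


Real = 8.2*0.6 - (-7)*(-7.9) = 4.92 - 55.3 = -50.38
Imag = 8.2*(-7.9) + 0.6*(-7) = -64.78 - (4.2) = -68.98

-50.3800 - 68.9800i


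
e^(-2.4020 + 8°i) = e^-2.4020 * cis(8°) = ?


e^-2.4020 = 0.09054
cos(8°) = 0.9903
sin(8°) = 0.1392
Real = 0.09054*0.9903 = 0.0897
Imag = 0.09054*0.1392 = 0.0126

0.0897 + 0.0126i


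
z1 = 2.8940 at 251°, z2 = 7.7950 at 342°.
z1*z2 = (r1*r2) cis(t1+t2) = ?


r = 2.8940 * 7.7950 = 22.5587
theta = 251° + 342° = 593° = 233° (mod 360)

22.5587 cis(233°)


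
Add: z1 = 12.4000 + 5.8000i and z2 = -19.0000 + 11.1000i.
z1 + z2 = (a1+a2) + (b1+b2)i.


Real: 12.4 - 19 = -6.6
Imag: 5.8 + 11.1 = 16.9

-6.6000 + 16.9000i


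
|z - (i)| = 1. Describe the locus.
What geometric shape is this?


|z - z0| = r is a circle with center z0 and radius r.
Center = (0, 1), radius = 1

Circle with center (0, 1) and radius 1


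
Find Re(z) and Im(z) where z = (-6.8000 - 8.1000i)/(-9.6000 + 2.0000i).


Multiply by conjugate: (-6.8000 - 8.1000i)(-9.6000 - 2.0000i) / ((-9.6)^2 + 2^2)
Numerator real = -6.8*(-9.6) - (8.1)*2 = 49.08
Numerator imag = -8.1*(-9.6) - (-6.8)*2 = 91.36
Denominator = 96.16
Re(z) = 49.08/96.16 = 0.5104
Im(z) = 91.36/96.16 = 0.9501

Re(z) = 0.5104, Im(z) = 0.9501


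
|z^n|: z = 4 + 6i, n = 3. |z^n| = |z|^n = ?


|z| = sqrt(16+36) = sqrt(52) = 7.2111
|z^3| = |z|^3 = (sqrt(52))^3 = 52*sqrt(52)

|z^3| = 52*sqrt(52) ≈ 374.9773


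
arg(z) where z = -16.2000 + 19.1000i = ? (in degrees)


Re = -16.2, Im = 19.1
arg = atan2(19.1, -16.2) = 130.3035 degrees

arg(z) = 130.3035 degrees


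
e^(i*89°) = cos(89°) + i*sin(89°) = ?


cos(89°) = 0.0175
sin(89°) = 0.9998

e^(i*89°) = 0.0175 + 0.9998i


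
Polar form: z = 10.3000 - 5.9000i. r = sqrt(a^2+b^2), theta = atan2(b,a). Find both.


r = sqrt(106.09+34.81) = sqrt(140.9) = 11.8701
theta = atan2(-5.9, 10.3) = -29.8048 degrees

r = 11.8701, theta = -29.8048 degrees


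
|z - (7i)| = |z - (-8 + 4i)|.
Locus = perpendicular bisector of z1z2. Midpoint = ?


Equal distances means the locus is the perpendicular bisector of z1 and z2.
Midpoint = ((0+(-8))/2, (7+4)/2) = (-4.0000, 5.5000)

Perpendicular bisector through (-4.0000, 5.5000)


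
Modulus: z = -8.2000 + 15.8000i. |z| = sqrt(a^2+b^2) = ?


|z| = sqrt((-8.2)^2 + 15.8^2) = sqrt(67.24 + 249.64) = sqrt(316.88) = 17.8011

|z| = 17.8011


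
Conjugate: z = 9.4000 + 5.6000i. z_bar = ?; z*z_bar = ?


z_bar = 9.4000 - 5.6000i
z*z_bar = 9.4^2 + 5.6^2 = 88.36 + 31.36 = 119.72

z_bar = 9.4000 - 5.6000i, z*z_bar = 119.72


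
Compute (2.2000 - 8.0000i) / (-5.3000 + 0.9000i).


Conjugate of z2 = -5.3000 - 0.9000i
Numerator: (2.2000 - 8.0000i)(-5.3000 - 0.9000i) = -18.8600 + 40.4200i
Denominator: (-5.3)^2 + 0.9^2 = 28.9
Result = (-18.8600 + 40.4200i)/28.9

-0.6526 + 1.3986i


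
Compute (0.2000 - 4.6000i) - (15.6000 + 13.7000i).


Real: 0.2 - 15.6 = -15.4
Imag: -4.6 - 13.7 = -18.3

-15.4000 - 18.3000i


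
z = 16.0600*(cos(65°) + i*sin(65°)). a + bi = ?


a = 16.0600*cos(65°) = 16.0600*0.422618 = 6.7872
b = 16.0600*sin(65°) = 16.0600*0.90631 = 14.5553

6.7872 + 14.5553i


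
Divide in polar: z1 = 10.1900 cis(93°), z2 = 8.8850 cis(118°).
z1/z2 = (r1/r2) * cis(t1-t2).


r = 10.1900 / 8.8850 = 1.1469
theta = 93° - 118° = -25° = 335° (mod 360)

1.1469 cis(335°)


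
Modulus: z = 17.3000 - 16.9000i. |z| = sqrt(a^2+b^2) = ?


|z| = sqrt(17.3^2 + (-16.9)^2) = sqrt(299.29 + 285.61) = sqrt(584.9) = 24.1847

|z| = 24.1847


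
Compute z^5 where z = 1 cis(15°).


r^5 = 1^5 = 1
n*theta = 5*15° = 75° = 75° (mod 360)
a = 1*cos(75°) = 0.2588
b = 1*sin(75°) = 0.9659

1 cis(75°) = 0.2588 + 0.9659i


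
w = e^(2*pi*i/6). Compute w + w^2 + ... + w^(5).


With w = e^(2*pi*i/6), all 6 of the 6th roots of unity w^0 = 1, w, ..., w^(5) sum to 0: 1 + w + ... + w^(5) = (1 - w^6)/(1 - w) = 0 since w^6 = 1, w ≠ 1.
Removing the root 1: w + w^2 + ... + w^(5) = 0 - 1 = -1

Sum = -1


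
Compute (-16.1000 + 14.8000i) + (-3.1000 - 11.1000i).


Real: -16.1 - 3.1 = -19.2
Imag: 14.8 - 11.1 = 3.7

-19.2000 + 3.7000i


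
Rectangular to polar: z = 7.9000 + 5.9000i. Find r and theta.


r = sqrt(62.41+34.81) = sqrt(97.22) = 9.8600
theta = atan2(5.9, 7.9) = 36.7537 degrees

r = 9.8600, theta = 36.7537 degrees


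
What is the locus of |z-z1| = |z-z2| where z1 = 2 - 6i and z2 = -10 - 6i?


Equal distances means the locus is the perpendicular bisector of z1 and z2.
Midpoint = ((2+(-10))/2, (-6+(-6))/2) = (-4.0000, -6.0000)

Perpendicular bisector through (-4.0000, -6.0000)


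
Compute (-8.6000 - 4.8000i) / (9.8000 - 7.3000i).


Conjugate of z2 = 9.8000 + 7.3000i
Numerator: (-8.6000 - 4.8000i)(9.8000 + 7.3000i) = -49.2400 - 109.8200i
Denominator: 9.8^2 + (-7.3)^2 = 149.33
Result = (-49.2400 - 109.8200i)/149.33

-0.3297 - 0.7354i


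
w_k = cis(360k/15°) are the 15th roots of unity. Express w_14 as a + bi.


Angle = 360*14/15 = 336°
a = cos(336°) = 0.9135
b = sin(336°) = -0.4067

0.9135 - 0.4067i


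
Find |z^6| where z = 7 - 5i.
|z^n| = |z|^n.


|z| = sqrt(49+25) = sqrt(74) = 8.6023
|z^6| = |z|^6 = (sqrt(74))^6 = 74^3 = 405224

|z^6| = 405224


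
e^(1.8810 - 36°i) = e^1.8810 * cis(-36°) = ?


e^1.8810 = 6.5601
cos(-36°) = 0.809017
sin(-36°) = -0.587785
Real = 6.5601*0.809017 = 5.3072
Imag = 6.5601*(-0.587785) = -3.8559

5.3072 - 3.8559i


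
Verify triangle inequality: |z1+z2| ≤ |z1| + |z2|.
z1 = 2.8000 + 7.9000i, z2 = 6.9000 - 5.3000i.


|z1| = sqrt(2.8^2 + 7.9^2) = sqrt(70.25) = 8.3815
|z2| = sqrt(6.9^2 + (-5.3)^2) = sqrt(75.7) = 8.7006
z1+z2 = 9.7000 + 2.6000i
|z1+z2| = sqrt(100.85) = 10.0424
|z1|+|z2| = 8.3815 + 8.7006 = 17.0821

|z1+z2| = 10.0424 ≤ |z1|+|z2| = 17.0821 (verified)


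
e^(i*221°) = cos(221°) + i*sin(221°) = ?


cos(221°) = -0.7547
sin(221°) = -0.6561

e^(i*221°) = -0.7547 - 0.6561i


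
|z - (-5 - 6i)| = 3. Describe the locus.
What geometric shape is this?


|z - z0| = r is a circle with center z0 and radius r.
Center = (-5, -6), radius = 3

Circle with center (-5, -6) and radius 3


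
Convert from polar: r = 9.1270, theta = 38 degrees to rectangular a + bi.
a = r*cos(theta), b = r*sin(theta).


a = 9.1270*cos(38°) = 9.1270*0.78801 = 7.1922
b = 9.1270*sin(38°) = 9.1270*0.61566 = 5.6191

7.1922 + 5.6191i


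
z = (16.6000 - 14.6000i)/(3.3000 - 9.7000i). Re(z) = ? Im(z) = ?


Multiply by conjugate: (16.6000 - 14.6000i)(3.3000 + 9.7000i) / (3.3^2 + (-9.7)^2)
Numerator real = 16.6*3.3 - (14.6)*(-9.7) = 196.4
Numerator imag = -14.6*3.3 - 16.6*(-9.7) = 112.84
Denominator = 104.98
Re(z) = 196.4/104.98 = 1.8708
Im(z) = 112.84/104.98 = 1.0749

Re(z) = 1.8708, Im(z) = 1.0749


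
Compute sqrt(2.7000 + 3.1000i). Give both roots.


|z| = sqrt(7.29+9.61) = 4.1110
sqrt((|z|+a)/2) = sqrt((4.1110+2.7)/2) = sqrt(3.4055) = 1.8454
sqrt((|z|-a)/2) = sqrt((4.1110-2.7)/2) = sqrt(0.7055) = 0.8399

±(1.8454 + 0.8399i) i.e. 1.8454 + 0.8399i and -1.8454 - 0.8399i


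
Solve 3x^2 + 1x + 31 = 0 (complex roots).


disc = 1^2 - 4*3*31 = 1 - 372 = -371
sqrt(|disc|) = sqrt(371) = 19.2614
Real part = -1/(2*3) = -0.1667
Imag part = 19.2614/(2*3) = 3.2102

-0.1667 ± 3.2102i


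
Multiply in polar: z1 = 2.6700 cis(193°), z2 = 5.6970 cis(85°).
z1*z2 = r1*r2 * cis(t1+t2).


r = 2.6700 * 5.6970 = 15.2110
theta = 193° + 85° = 278° = 278° (mod 360)

15.2110 cis(278°)


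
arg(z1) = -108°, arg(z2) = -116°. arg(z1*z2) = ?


arg(z1*z2) = -108° - 116° = -224°
Normalized to (-180°, 180°]: 136°

136°


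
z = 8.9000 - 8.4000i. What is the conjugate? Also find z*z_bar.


z_bar = 8.9000 + 8.4000i
z*z_bar = 8.9^2 + (-8.4)^2 = 79.21 + 70.56 = 149.77

z_bar = 8.9000 + 8.4000i, z*z_bar = 149.77


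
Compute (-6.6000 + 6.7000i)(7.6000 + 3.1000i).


Real = -6.6*7.6 - 6.7*3.1 = -50.16 - 20.77 = -70.93
Imag = -6.6*3.1 + 7.6*6.7 = -20.46 + 50.92 = 30.46

-70.9300 + 30.4600i


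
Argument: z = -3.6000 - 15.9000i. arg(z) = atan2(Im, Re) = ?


Re = -3.6, Im = -15.9
arg = atan2(-15.9, -3.6) = -102.7575 degrees

arg(z) = -102.7575 degrees


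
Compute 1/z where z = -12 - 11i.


|z|^2 = 144+121 = 265
1/z = (-12 + 11i)/265

1/z = -0.0453 + 0.0415i


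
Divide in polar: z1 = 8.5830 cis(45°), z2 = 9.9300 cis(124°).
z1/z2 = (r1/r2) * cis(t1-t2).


r = 8.5830 / 9.9300 = 0.8644
theta = 45° - 124° = -79° = 281° (mod 360)

0.8644 cis(281°)


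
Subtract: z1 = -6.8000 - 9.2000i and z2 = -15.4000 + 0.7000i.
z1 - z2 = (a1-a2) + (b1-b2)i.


Real: -6.8 + 15.4 = 8.6
Imag: -9.2 - 0.7 = -9.9

8.6000 - 9.9000i


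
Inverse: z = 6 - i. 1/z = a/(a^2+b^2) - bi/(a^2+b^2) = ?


|z|^2 = 36+1 = 37
1/z = (6 + 1i)/37

1/z = 0.1622 + 0.0270i


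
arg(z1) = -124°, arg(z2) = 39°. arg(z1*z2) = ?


arg(z1*z2) = -124° + 39° = -85°
Normalized to (-180°, 180°]: -85°

-85°


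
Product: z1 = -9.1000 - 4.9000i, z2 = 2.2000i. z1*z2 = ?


Real = -9.1*0 - (-4.9)*2.2 = 0 - (-10.78) = 10.78
Imag = -9.1*2.2 + 0*(-4.9) = -20.02 + 0 = -20.02

10.7800 - 20.0200i


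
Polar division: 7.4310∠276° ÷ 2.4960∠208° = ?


r = 7.4310 / 2.4960 = 2.9772
theta = 276° - 208° = 68° = 68° (mod 360)

2.9772 cis(68°)


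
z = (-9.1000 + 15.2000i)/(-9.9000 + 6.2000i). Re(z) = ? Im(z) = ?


Multiply by conjugate: (-9.1000 + 15.2000i)(-9.9000 - 6.2000i) / ((-9.9)^2 + 6.2^2)
Numerator real = -9.1*(-9.9) + 15.2*6.2 = 184.33
Numerator imag = 15.2*(-9.9) - (-9.1)*6.2 = -94.06
Denominator = 136.45
Re(z) = 184.33/136.45 = 1.3509
Im(z) = -94.06/136.45 = -0.6893

Re(z) = 1.3509, Im(z) = -0.6893


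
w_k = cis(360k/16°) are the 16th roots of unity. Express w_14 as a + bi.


Angle = 360*14/16 = 315°
a = cos(315°) = 0.7071
b = sin(315°) = -0.7071

0.7071 - 0.7071i


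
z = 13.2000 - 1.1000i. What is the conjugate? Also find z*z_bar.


z_bar = 13.2000 + 1.1000i
z*z_bar = 13.2^2 + (-1.1)^2 = 174.24 + 1.21 = 175.45

z_bar = 13.2000 + 1.1000i, z*z_bar = 175.45


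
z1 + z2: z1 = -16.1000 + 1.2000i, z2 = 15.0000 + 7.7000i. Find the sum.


Real: -16.1 + 15 = -1.1
Imag: 1.2 + 7.7 = 8.9

-1.1000 + 8.9000i


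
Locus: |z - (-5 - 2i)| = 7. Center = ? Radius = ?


|z - z0| = r is a circle with center z0 and radius r.
Center = (-5, -2), radius = 7

Circle with center (-5, -2) and radius 7


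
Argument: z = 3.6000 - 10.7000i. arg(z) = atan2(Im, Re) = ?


Re = 3.6, Im = -10.7
arg = atan2(-10.7, 3.6) = -71.4046 degrees

arg(z) = -71.4046 degrees


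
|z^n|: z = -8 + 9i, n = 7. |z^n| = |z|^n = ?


|z| = sqrt(64+81) = sqrt(145) = 12.0416
|z^7| = |z|^7 = (sqrt(145))^7 = 145^3 * sqrt(145) = 3048625*sqrt(145)

|z^7| = 3048625*sqrt(145) ≈ 36710306.2728


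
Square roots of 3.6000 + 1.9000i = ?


|z| = sqrt(12.96+3.61) = 4.0706
sqrt((|z|+a)/2) = sqrt((4.0706+3.6)/2) = sqrt(3.8353) = 1.9584
sqrt((|z|-a)/2) = sqrt((4.0706-3.6)/2) = sqrt(0.2353) = 0.4851

±(1.9584 + 0.4851i) i.e. 1.9584 + 0.4851i and -1.9584 - 0.4851i


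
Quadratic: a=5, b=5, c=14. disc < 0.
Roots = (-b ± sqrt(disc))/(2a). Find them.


disc = 5^2 - 4*5*14 = 25 - 280 = -255
sqrt(|disc|) = sqrt(255) = 15.9687
Real part = -5/(2*5) = -0.5000
Imag part = 15.9687/(2*5) = 1.5969

-0.5000 ± 1.5969i


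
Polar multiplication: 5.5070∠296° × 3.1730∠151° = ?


r = 5.5070 * 3.1730 = 17.4737
theta = 296° + 151° = 447° = 87° (mod 360)

17.4737 cis(87°)


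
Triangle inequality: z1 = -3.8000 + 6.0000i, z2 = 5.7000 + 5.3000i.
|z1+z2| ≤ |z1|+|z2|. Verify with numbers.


|z1| = sqrt((-3.8)^2 + 6^2) = sqrt(50.44) = 7.1021
|z2| = sqrt(5.7^2 + 5.3^2) = sqrt(60.58) = 7.7833
z1+z2 = 1.9000 + 11.3000i
|z1+z2| = sqrt(131.3) = 11.4586
|z1|+|z2| = 7.1021 + 7.7833 = 14.8854

|z1+z2| = 11.4586 ≤ |z1|+|z2| = 14.8854 (verified)


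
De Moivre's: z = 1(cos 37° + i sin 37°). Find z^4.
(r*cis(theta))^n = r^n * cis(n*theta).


r^4 = 1^4 = 1
n*theta = 4*37° = 148° = 148° (mod 360)
a = 1*cos(148°) = -0.8480
b = 1*sin(148°) = 0.5299

1 cis(148°) = -0.8480 + 0.5299i


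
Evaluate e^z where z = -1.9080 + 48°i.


e^-1.9080 = 0.1484
cos(48°) = 0.6691
sin(48°) = 0.7431
Real = 0.1484*0.6691 = 0.0993
Imag = 0.1484*0.7431 = 0.1103

0.0993 + 0.1103i


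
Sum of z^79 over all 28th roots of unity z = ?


The roots are w_k = w^k with w = e^(2*pi*i/28), and (w^k)^79 = (w^79)^k.
So S = 1 + u + u^2 + ... + u^(27) with u = w^79.
79 = 2*28 + 23, so 79 is not a multiple of 28: u = (w^28)^2 * w^23 = w^23 ≠ 1 (w is a primitive 28th root), while u^28 = (w^28)^79 = 1.
Geometric series: S = (1 - u^28)/(1 - u) = (1 - 1)/(1 - u) = 0

S = 0


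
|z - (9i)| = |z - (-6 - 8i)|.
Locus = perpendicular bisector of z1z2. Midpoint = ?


Equal distances means the locus is the perpendicular bisector of z1 and z2.
Midpoint = ((0+(-6))/2, (9+(-8))/2) = (-3.0000, 0.5000)

Perpendicular bisector through (-3.0000, 0.5000)


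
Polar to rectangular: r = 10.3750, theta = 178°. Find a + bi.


a = 10.3750*cos(178°) = 10.3750*(-0.99939) = -10.3687
b = 10.3750*sin(178°) = 10.3750*0.0349 = 0.3621

-10.3687 + 0.3621i


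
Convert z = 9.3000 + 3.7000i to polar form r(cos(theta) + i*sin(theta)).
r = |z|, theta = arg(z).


r = sqrt(86.49+13.69) = sqrt(100.18) = 10.0090
theta = atan2(3.7, 9.3) = 21.6951 degrees

r = 10.0090, theta = 21.6951 degrees


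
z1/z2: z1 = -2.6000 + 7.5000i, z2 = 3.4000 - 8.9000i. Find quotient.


Conjugate of z2 = 3.4000 + 8.9000i
Numerator: (-2.6000 + 7.5000i)(3.4000 + 8.9000i) = -75.5900 + 2.3600i
Denominator: 3.4^2 + (-8.9)^2 = 90.77
Result = (-75.5900 + 2.3600i)/90.77

-0.8328 + 0.0260i


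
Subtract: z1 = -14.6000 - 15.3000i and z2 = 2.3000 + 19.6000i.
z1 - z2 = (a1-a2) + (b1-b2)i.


Real: -14.6 - 2.3 = -16.9
Imag: -15.3 - 19.6 = -34.9

-16.9000 - 34.9000i


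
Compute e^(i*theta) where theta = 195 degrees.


cos(195°) = -0.9659
sin(195°) = -0.2588

e^(i*195°) = -0.9659 - 0.2588i


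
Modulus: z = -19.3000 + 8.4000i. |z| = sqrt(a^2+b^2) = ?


|z| = sqrt((-19.3)^2 + 8.4^2) = sqrt(372.49 + 70.56) = sqrt(443.05) = 21.0488

|z| = 21.0488


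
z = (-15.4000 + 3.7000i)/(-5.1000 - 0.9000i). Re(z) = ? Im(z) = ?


Multiply by conjugate: (-15.4000 + 3.7000i)(-5.1000 + 0.9000i) / ((-5.1)^2 + (-0.9)^2)
Numerator real = -15.4*(-5.1) + 3.7*(-0.9) = 75.21
Numerator imag = 3.7*(-5.1) - (-15.4)*(-0.9) = -32.73
Denominator = 26.82
Re(z) = 75.21/26.82 = 2.8043
Im(z) = -32.73/26.82 = -1.2204

Re(z) = 2.8043, Im(z) = -1.2204


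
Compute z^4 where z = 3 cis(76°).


r^4 = 3^4 = 81
n*theta = 4*76° = 304° = 304° (mod 360)
a = 81*cos(304°) = 45.2946
b = 81*sin(304°) = -67.1520

81 cis(304°) = 45.2946 - 67.1520i


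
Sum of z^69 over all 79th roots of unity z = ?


The roots are w_k = w^k with w = e^(2*pi*i/79), and (w^k)^69 = (w^69)^k.
So S = 1 + u + u^2 + ... + u^(78) with u = w^69.
69 = 0*79 + 69, so 69 is not a multiple of 79: u = w^69 ≠ 1 (w is a primitive 79th root), while u^79 = (w^79)^69 = 1.
Geometric series: S = (1 - u^79)/(1 - u) = (1 - 1)/(1 - u) = 0

S = 0


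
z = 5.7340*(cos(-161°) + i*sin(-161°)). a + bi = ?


a = 5.7340*cos(-161°) = 5.7340*(-0.94552) = -5.4216
b = 5.7340*sin(-161°) = 5.7340*(-0.32557) = -1.8668

-5.4216 - 1.8668i


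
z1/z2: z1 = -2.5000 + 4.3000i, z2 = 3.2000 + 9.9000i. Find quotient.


Conjugate of z2 = 3.2000 - 9.9000i
Numerator: (-2.5000 + 4.3000i)(3.2000 - 9.9000i) = 34.5700 + 38.5100i
Denominator: 3.2^2 + 9.9^2 = 108.25
Result = (34.5700 + 38.5100i)/108.25

0.3194 + 0.3558i


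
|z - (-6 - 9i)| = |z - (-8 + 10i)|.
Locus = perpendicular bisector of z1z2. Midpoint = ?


Equal distances means the locus is the perpendicular bisector of z1 and z2.
Midpoint = ((-6+(-8))/2, (-9+10)/2) = (-7.0000, 0.5000)

Perpendicular bisector through (-7.0000, 0.5000)


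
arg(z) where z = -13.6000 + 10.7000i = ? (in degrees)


Re = -13.6, Im = 10.7
arg = atan2(10.7, -13.6) = 141.8056 degrees

arg(z) = 141.8056 degrees


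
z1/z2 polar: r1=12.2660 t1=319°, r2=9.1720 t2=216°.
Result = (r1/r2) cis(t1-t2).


r = 12.2660 / 9.1720 = 1.3373
theta = 319° - 216° = 103° = 103° (mod 360)

1.3373 cis(103°)


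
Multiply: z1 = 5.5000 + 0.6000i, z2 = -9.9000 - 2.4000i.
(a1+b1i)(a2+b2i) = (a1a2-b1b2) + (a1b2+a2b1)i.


Real = 5.5*(-9.9) - 0.6*(-2.4) = -54.45 - (-1.44) = -53.01
Imag = 5.5*(-2.4) - (9.9)*0.6 = -13.2 - (5.94) = -19.14

-53.0100 - 19.1400i


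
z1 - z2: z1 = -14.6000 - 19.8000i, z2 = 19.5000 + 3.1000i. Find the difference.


Real: -14.6 - 19.5 = -34.1
Imag: -19.8 - 3.1 = -22.9

-34.1000 - 22.9000i


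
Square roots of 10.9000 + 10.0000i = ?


|z| = sqrt(118.81+100) = 14.7922
sqrt((|z|+a)/2) = sqrt((14.7922+10.9)/2) = sqrt(12.8461) = 3.5841
sqrt((|z|-a)/2) = sqrt((14.7922-10.9)/2) = sqrt(1.9461) = 1.3950

±(3.5841 + 1.3950i) i.e. 3.5841 + 1.3950i and -3.5841 - 1.3950i


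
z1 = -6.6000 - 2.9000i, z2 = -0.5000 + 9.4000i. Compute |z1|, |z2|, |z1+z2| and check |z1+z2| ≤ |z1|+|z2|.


|z1| = sqrt((-6.6)^2 + (-2.9)^2) = sqrt(51.97) = 7.2090
|z2| = sqrt((-0.5)^2 + 9.4^2) = sqrt(88.61) = 9.4133
z1+z2 = -7.1000 + 6.5000i
|z1+z2| = sqrt(92.66) = 9.6260
|z1|+|z2| = 7.2090 + 9.4133 = 16.6223

|z1+z2| = 9.6260 ≤ |z1|+|z2| = 16.6223 (verified)


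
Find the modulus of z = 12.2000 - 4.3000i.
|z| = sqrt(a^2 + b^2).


|z| = sqrt(12.2^2 + (-4.3)^2) = sqrt(148.84 + 18.49) = sqrt(167.33) = 12.9356

|z| = 12.9356


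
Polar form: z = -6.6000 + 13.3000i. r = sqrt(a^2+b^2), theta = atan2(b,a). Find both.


r = sqrt(43.56+176.89) = sqrt(220.45) = 14.8476
theta = atan2(13.3, -6.6) = 116.3925 degrees

r = 14.8476, theta = 116.3925 degrees


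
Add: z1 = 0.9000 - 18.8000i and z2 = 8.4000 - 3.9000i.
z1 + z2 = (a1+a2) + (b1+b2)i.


Real: 0.9 + 8.4 = 9.3
Imag: -18.8 - 3.9 = -22.7

9.3000 - 22.7000i


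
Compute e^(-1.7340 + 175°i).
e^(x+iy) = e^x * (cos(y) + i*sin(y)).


e^-1.7340 = 0.1766
cos(175°) = -0.9962
sin(175°) = 0.0872
Real = 0.1766*(-0.9962) = -0.1759
Imag = 0.1766*0.0872 = 0.0154

-0.1759 + 0.0154i


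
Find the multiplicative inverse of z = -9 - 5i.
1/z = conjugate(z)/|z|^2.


|z|^2 = 81+25 = 106
1/z = (-9 + 5i)/106

1/z = -0.0849 + 0.0472i


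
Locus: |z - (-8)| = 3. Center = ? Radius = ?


|z - z0| = r is a circle with center z0 and radius r.
Center = (-8, 0), radius = 3

Circle with center (-8, 0) and radius 3


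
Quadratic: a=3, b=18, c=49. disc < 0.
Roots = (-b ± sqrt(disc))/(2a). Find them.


disc = 18^2 - 4*3*49 = 324 - 588 = -264
sqrt(|disc|) = sqrt(264) = 16.2481
Real part = -18/(2*3) = -3.0000
Imag part = 16.2481/(2*3) = 2.7080

-3.0000 ± 2.7080i


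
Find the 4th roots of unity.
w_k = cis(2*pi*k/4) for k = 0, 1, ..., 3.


The 4th roots of unity are cis(360k/4°) for k=0..3
Angle step = 360/4 = 90°
Primitive root: cis(90°)
Primitive root = 0 + 1.0000i

4 roots at angles: 0°, 90°, 180°, 270°


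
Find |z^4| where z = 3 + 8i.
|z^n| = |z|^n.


|z| = sqrt(9+64) = sqrt(73) = 8.5440
|z^4| = |z|^4 = (sqrt(73))^4 = 73^2 = 5329

|z^4| = 5329


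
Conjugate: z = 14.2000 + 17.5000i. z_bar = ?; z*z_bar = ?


z_bar = 14.2000 - 17.5000i
z*z_bar = 14.2^2 + 17.5^2 = 201.64 + 306.25 = 507.89

z_bar = 14.2000 - 17.5000i, z*z_bar = 507.89


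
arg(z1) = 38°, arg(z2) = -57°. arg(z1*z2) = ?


arg(z1*z2) = 38° - 57° = -19°
Normalized to (-180°, 180°]: -19°

-19°


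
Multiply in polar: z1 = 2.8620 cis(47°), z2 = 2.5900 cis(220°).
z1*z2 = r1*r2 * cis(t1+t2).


r = 2.8620 * 2.5900 = 7.4126
theta = 47° + 220° = 267° = 267° (mod 360)

7.4126 cis(267°)


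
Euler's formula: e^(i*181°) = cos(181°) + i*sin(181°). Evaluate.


cos(181°) = -0.9998
sin(181°) = -0.0175

e^(i*181°) = -0.9998 - 0.0175i


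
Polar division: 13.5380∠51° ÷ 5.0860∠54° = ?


r = 13.5380 / 5.0860 = 2.6618
theta = 51° - 54° = -3° = 357° (mod 360)

2.6618 cis(357°)


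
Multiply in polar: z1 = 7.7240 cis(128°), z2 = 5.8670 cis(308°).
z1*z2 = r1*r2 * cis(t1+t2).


r = 7.7240 * 5.8670 = 45.3167
theta = 128° + 308° = 436° = 76° (mod 360)

45.3167 cis(76°)


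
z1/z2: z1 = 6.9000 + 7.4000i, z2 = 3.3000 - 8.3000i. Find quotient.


Conjugate of z2 = 3.3000 + 8.3000i
Numerator: (6.9000 + 7.4000i)(3.3000 + 8.3000i) = -38.6500 + 81.6900i
Denominator: 3.3^2 + (-8.3)^2 = 79.78
Result = (-38.6500 + 81.6900i)/79.78

-0.4845 + 1.0239i


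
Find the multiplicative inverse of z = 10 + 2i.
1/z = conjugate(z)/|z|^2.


|z|^2 = 100+4 = 104
1/z = (10 - 2i)/104

1/z = 0.0962 - 0.0192i


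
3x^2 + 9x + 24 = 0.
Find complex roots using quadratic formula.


disc = 9^2 - 4*3*24 = 81 - 288 = -207
sqrt(|disc|) = sqrt(207) = 14.3875
Real part = -9/(2*3) = -1.5000
Imag part = 14.3875/(2*3) = 2.3979

-1.5000 ± 2.3979i


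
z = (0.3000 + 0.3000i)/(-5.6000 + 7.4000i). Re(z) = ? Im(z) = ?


Multiply by conjugate: (0.3000 + 0.3000i)(-5.6000 - 7.4000i) / ((-5.6)^2 + 7.4^2)
Numerator real = 0.3*(-5.6) + 0.3*7.4 = 0.54
Numerator imag = 0.3*(-5.6) - 0.3*7.4 = -3.9
Denominator = 86.12
Re(z) = 0.54/86.12 = 0.0063
Im(z) = -3.9/86.12 = -0.0453

Re(z) = 0.0063, Im(z) = -0.0453


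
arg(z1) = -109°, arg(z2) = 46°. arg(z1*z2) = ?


arg(z1*z2) = -109° + 46° = -63°
Normalized to (-180°, 180°]: -63°

-63°


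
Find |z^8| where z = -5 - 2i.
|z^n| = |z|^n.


|z| = sqrt(25+4) = sqrt(29) = 5.3852
|z^8| = |z|^8 = (sqrt(29))^8 = 29^4 = 707281

|z^8| = 707281


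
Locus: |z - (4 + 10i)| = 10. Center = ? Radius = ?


|z - z0| = r is a circle with center z0 and radius r.
Center = (4, 10), radius = 10

Circle with center (4, 10) and radius 10


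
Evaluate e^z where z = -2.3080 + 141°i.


e^-2.3080 = 0.0995
cos(141°) = -0.7771
sin(141°) = 0.6293
Real = 0.0995*(-0.7771) = -0.0773
Imag = 0.0995*0.6293 = 0.0626

-0.0773 + 0.0626i


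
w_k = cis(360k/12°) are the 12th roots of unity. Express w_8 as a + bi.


Angle = 360*8/12 = 240°
a = cos(240°) = -0.5000
b = sin(240°) = -0.8660

-0.5000 - 0.8660i


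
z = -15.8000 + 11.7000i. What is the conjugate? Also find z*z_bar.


z_bar = -15.8000 - 11.7000i
z*z_bar = (-15.8)^2 + 11.7^2 = 249.64 + 136.89 = 386.53

z_bar = -15.8000 - 11.7000i, z*z_bar = 386.53


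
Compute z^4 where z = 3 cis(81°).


r^4 = 3^4 = 81
n*theta = 4*81° = 324° = 324° (mod 360)
a = 81*cos(324°) = 65.5304
b = 81*sin(324°) = -47.6106

81 cis(324°) = 65.5304 - 47.6106i


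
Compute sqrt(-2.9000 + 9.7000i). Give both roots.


|z| = sqrt(8.41+94.09) = 10.1242
sqrt((|z|+a)/2) = sqrt((10.1242+(-2.9))/2) = sqrt(3.6121) = 1.9006
sqrt((|z|-a)/2) = sqrt((10.1242-(-2.9))/2) = sqrt(6.5121) = 2.5519

±(1.9006 + 2.5519i) i.e. 1.9006 + 2.5519i and -1.9006 - 2.5519i


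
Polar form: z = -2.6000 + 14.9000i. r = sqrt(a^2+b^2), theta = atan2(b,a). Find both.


r = sqrt(6.76+222.01) = sqrt(228.77) = 15.1251
theta = atan2(14.9, -2.6) = 99.8983 degrees

r = 15.1251, theta = 99.8983 degrees


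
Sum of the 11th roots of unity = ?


The sum of all 11th roots of unity is 0.
Geometric series: (1 - w^11)/(1 - w) = (1-1)/(1-w) = 0 since w^11 = 1, w ≠ 1.
Alternatively: coefficient of z^10 in z^11 - 1 is 0.

0


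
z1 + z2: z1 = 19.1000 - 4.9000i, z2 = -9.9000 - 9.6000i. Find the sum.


Real: 19.1 - 9.9 = 9.2
Imag: -4.9 - 9.6 = -14.5

9.2000 - 14.5000i


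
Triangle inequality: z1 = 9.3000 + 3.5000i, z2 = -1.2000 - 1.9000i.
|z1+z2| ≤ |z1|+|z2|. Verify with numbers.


|z1| = sqrt(9.3^2 + 3.5^2) = sqrt(98.74) = 9.9368
|z2| = sqrt((-1.2)^2 + (-1.9)^2) = sqrt(5.05) = 2.2472
z1+z2 = 8.1000 + 1.6000i
|z1+z2| = sqrt(68.17) = 8.2565
|z1|+|z2| = 9.9368 + 2.2472 = 12.1840

|z1+z2| = 8.2565 ≤ |z1|+|z2| = 12.1840 (verified)


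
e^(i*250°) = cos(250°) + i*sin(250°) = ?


cos(250°) = -0.3420
sin(250°) = -0.9397

e^(i*250°) = -0.3420 - 0.9397i


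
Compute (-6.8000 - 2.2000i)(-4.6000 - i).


Real = -6.8*(-4.6) - (-2.2)*(-1) = 31.28 - 2.2 = 29.08
Imag = -6.8*(-1) - (4.6)*(-2.2) = 6.8 + 10.12 = 16.92

29.0800 + 16.9200i


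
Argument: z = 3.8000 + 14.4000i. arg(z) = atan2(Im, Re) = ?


Re = 3.8, Im = 14.4
arg = atan2(14.4, 3.8) = 75.2173 degrees

arg(z) = 75.2173 degrees


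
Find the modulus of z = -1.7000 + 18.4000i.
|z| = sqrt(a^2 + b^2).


|z| = sqrt((-1.7)^2 + 18.4^2) = sqrt(2.89 + 338.56) = sqrt(341.45) = 18.4784

|z| = 18.4784


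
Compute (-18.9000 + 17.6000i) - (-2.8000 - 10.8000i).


Real: -18.9 + 2.8 = -16.1
Imag: 17.6 + 10.8 = 28.4

-16.1000 + 28.4000i


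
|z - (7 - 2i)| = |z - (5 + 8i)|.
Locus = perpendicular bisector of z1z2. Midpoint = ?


Equal distances means the locus is the perpendicular bisector of z1 and z2.
Midpoint = ((7+5)/2, (-2+8)/2) = (6.0000, 3.0000)

Perpendicular bisector through (6.0000, 3.0000)


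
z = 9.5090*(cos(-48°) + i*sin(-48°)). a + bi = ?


a = 9.5090*cos(-48°) = 9.5090*0.66913 = 6.3628
b = 9.5090*sin(-48°) = 9.5090*(-0.743145) = -7.0666

6.3628 - 7.0666i


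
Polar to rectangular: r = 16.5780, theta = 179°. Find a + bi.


a = 16.5780*cos(179°) = 16.5780*(-0.99985) = -16.5755
b = 16.5780*sin(179°) = 16.5780*0.01745 = 0.2893

-16.5755 + 0.2893i


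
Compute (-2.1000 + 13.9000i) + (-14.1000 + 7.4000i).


Real: -2.1 - 14.1 = -16.2
Imag: 13.9 + 7.4 = 21.3

-16.2000 + 21.3000i


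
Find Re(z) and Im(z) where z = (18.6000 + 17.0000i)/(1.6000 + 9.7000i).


Multiply by conjugate: (18.6000 + 17.0000i)(1.6000 - 9.7000i) / (1.6^2 + 9.7^2)
Numerator real = 18.6*1.6 + 17*9.7 = 194.66
Numerator imag = 17*1.6 - 18.6*9.7 = -153.22
Denominator = 96.65
Re(z) = 194.66/96.65 = 2.0141
Im(z) = -153.22/96.65 = -1.5853

Re(z) = 2.0141, Im(z) = -1.5853


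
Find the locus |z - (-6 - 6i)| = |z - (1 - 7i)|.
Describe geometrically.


Equal distances means the locus is the perpendicular bisector of z1 and z2.
Midpoint = ((-6+1)/2, (-6+(-7))/2) = (-2.5000, -6.5000)

Perpendicular bisector through (-2.5000, -6.5000)


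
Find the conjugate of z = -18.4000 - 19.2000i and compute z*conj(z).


z_bar = -18.4000 + 19.2000i
z*z_bar = (-18.4)^2 + (-19.2)^2 = 338.56 + 368.64 = 707.2

z_bar = -18.4000 + 19.2000i, z*z_bar = 707.2


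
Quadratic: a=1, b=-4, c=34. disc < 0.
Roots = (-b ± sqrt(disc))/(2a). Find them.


disc = (-4)^2 - 4*1*34 = 16 - 136 = -120
sqrt(|disc|) = sqrt(120) = 10.9545
Real part = 4/(2*1) = 2.0000
Imag part = 10.9545/(2*1) = 5.4772

2.0000 ± 5.4772i


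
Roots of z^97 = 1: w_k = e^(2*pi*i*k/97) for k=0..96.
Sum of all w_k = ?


The sum of all 97th roots of unity is 0.
Geometric series: (1 - w^97)/(1 - w) = (1-1)/(1-w) = 0 since w^97 = 1, w ≠ 1.
Alternatively: coefficient of z^96 in z^97 - 1 is 0.

0


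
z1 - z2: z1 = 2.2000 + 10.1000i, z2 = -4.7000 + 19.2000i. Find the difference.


Real: 2.2 + 4.7 = 6.9
Imag: 10.1 - 19.2 = -9.1

6.9000 - 9.1000i


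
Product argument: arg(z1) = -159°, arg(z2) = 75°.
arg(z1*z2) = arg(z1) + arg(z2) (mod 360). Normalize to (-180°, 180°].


arg(z1*z2) = -159° + 75° = -84°
Normalized to (-180°, 180°]: -84°

-84°


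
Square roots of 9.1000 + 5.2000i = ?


|z| = sqrt(82.81+27.04) = 10.4809
sqrt((|z|+a)/2) = sqrt((10.4809+9.1)/2) = sqrt(9.7905) = 3.1290
sqrt((|z|-a)/2) = sqrt((10.4809-9.1)/2) = sqrt(0.6905) = 0.8309

±(3.1290 + 0.8309i) i.e. 3.1290 + 0.8309i and -3.1290 - 0.8309i


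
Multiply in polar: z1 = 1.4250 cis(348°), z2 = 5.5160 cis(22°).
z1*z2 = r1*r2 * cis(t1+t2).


r = 1.4250 * 5.5160 = 7.8603
theta = 348° + 22° = 370° = 10° (mod 360)

7.8603 cis(10°)


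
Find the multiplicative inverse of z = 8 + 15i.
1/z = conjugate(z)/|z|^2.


|z|^2 = 64+225 = 289
1/z = (8 - 15i)/289

1/z = 0.0277 - 0.0519i


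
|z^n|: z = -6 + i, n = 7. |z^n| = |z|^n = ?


|z| = sqrt(36+1) = sqrt(37) = 6.0828
|z^7| = |z|^7 = (sqrt(37))^7 = 37^3 * sqrt(37) = 50653*sqrt(37)

|z^7| = 50653*sqrt(37) ≈ 308110.1704


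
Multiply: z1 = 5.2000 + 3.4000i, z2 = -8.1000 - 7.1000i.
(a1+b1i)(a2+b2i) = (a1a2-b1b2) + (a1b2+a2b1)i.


Real = 5.2*(-8.1) - 3.4*(-7.1) = -42.12 - (-24.14) = -17.98
Imag = 5.2*(-7.1) - (8.1)*3.4 = -36.92 - (27.54) = -64.46

-17.9800 - 64.4600i


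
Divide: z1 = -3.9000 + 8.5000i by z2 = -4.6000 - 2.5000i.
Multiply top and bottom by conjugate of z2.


Conjugate of z2 = -4.6000 + 2.5000i
Numerator: (-3.9000 + 8.5000i)(-4.6000 + 2.5000i) = -3.3100 - 48.8500i
Denominator: (-4.6)^2 + (-2.5)^2 = 27.41
Result = (-3.3100 - 48.8500i)/27.41

-0.1208 - 1.7822i


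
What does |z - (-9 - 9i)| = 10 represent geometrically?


|z - z0| = r is a circle with center z0 and radius r.
Center = (-9, -9), radius = 10

Circle with center (-9, -9) and radius 10


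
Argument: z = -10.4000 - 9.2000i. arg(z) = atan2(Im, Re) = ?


Re = -10.4, Im = -9.2
arg = atan2(-9.2, -10.4) = -138.5035 degrees

arg(z) = -138.5035 degrees


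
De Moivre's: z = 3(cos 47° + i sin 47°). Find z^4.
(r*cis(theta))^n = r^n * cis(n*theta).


r^4 = 3^4 = 81
n*theta = 4*47° = 188° = 188° (mod 360)
a = 81*cos(188°) = -80.2117
b = 81*sin(188°) = -11.2730

81 cis(188°) = -80.2117 - 11.2730i


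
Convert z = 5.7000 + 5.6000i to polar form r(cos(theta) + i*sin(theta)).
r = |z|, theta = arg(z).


r = sqrt(32.49+31.36) = sqrt(63.85) = 7.9906
theta = atan2(5.6, 5.7) = 44.4930 degrees

r = 7.9906, theta = 44.4930 degrees


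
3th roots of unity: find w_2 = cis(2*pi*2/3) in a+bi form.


Angle = 360*2/3 = 240°
a = cos(240°) = -0.5000
b = sin(240°) = -0.8660

-0.5000 - 0.8660i


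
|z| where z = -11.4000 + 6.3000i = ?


|z| = sqrt((-11.4)^2 + 6.3^2) = sqrt(129.96 + 39.69) = sqrt(169.65) = 13.0250

|z| = 13.0250


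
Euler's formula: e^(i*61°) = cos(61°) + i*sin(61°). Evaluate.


cos(61°) = 0.4848
sin(61°) = 0.8746

e^(i*61°) = 0.4848 + 0.8746i


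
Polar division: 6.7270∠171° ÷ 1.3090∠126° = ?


r = 6.7270 / 1.3090 = 5.1390
theta = 171° - 126° = 45° = 45° (mod 360)

5.1390 cis(45°)


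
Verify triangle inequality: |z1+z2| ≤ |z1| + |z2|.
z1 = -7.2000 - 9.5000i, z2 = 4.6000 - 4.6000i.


|z1| = sqrt((-7.2)^2 + (-9.5)^2) = sqrt(142.09) = 11.9202
|z2| = sqrt(4.6^2 + (-4.6)^2) = sqrt(42.32) = 6.5054
z1+z2 = -2.6000 - 14.1000i
|z1+z2| = sqrt(205.57) = 14.3377
|z1|+|z2| = 11.9202 + 6.5054 = 18.4256

|z1+z2| = 14.3377 ≤ |z1|+|z2| = 18.4256 (verified)


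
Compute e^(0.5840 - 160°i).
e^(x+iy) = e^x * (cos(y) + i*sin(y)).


e^0.5840 = 1.7932
cos(-160°) = -0.9397
sin(-160°) = -0.342
Real = 1.7932*(-0.9397) = -1.6851
Imag = 1.7932*(-0.342) = -0.6133

-1.6851 - 0.6133i


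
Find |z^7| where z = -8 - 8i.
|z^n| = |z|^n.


|z| = sqrt(64+64) = sqrt(128) = 11.3137
|z^7| = |z|^7 = (sqrt(128))^7 = 128^3 * sqrt(128) = 2097152*sqrt(128)

|z^7| = 2097152*sqrt(128) ≈ 23726566.4061


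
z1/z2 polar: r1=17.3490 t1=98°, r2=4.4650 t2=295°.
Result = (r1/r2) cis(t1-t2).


r = 17.3490 / 4.4650 = 3.8856
theta = 98° - 295° = -197° = 163° (mod 360)

3.8856 cis(163°)


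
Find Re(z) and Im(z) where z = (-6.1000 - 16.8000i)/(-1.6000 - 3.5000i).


Multiply by conjugate: (-6.1000 - 16.8000i)(-1.6000 + 3.5000i) / ((-1.6)^2 + (-3.5)^2)
Numerator real = -6.1*(-1.6) - (16.8)*(-3.5) = 68.56
Numerator imag = -16.8*(-1.6) - (-6.1)*(-3.5) = 5.53
Denominator = 14.81
Re(z) = 68.56/14.81 = 4.6293
Im(z) = 5.53/14.81 = 0.3734

Re(z) = 4.6293, Im(z) = 0.3734


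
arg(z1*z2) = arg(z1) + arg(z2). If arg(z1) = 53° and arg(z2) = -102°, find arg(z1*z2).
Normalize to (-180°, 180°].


arg(z1*z2) = 53° - 102° = -49°
Normalized to (-180°, 180°]: -49°

-49°


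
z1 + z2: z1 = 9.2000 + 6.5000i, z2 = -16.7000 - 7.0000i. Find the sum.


Real: 9.2 - 16.7 = -7.5
Imag: 6.5 - 7 = -0.5

-7.5000 - 0.5000i


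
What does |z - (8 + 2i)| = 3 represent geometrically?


|z - z0| = r is a circle with center z0 and radius r.
Center = (8, 2), radius = 3

Circle with center (8, 2) and radius 3


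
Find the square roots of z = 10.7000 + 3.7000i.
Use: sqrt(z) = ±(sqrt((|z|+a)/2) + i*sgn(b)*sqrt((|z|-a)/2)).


|z| = sqrt(114.49+13.69) = 11.3217
sqrt((|z|+a)/2) = sqrt((11.3217+10.7)/2) = sqrt(11.0108) = 3.3183
sqrt((|z|-a)/2) = sqrt((11.3217-10.7)/2) = sqrt(0.3108) = 0.5575

±(3.3183 + 0.5575i) i.e. 3.3183 + 0.5575i and -3.3183 - 0.5575i


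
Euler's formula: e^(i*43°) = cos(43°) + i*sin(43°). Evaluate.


cos(43°) = 0.7314
sin(43°) = 0.6820

e^(i*43°) = 0.7314 + 0.6820i
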